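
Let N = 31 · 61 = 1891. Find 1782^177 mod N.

Mod 31: 1782 ≡ 15; by Fermat, exponent reduces to 177 mod 30 = 27; 15^27 ≡ 23 (mod 31).
Mod 61: 1782 ≡ 13; by Fermat, exponent reduces to 177 mod 60 = 57; 13^57 ≡ 1 (mod 61).
Combine by CRT: x ≡ 23 (mod 31), x ≡ 1 (mod 61) ⇒ x ≡ 550 (mod 1891).

550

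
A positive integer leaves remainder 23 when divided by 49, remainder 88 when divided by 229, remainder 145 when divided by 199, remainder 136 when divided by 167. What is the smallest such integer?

The moduli are pairwise coprime; N = 49·229·199·167 = 372907493.
N/49 = 7610357; 7610357 ≡ 20 (mod 49); 20·27 ≡ 1, so inverse 27.
N/229 = 1628417; 1628417 ≡ 227 (mod 229); 227·114 ≡ 1, so inverse 114.
N/199 = 1873907; 1873907 ≡ 123 (mod 199); 123·144 ≡ 1, so inverse 144.
N/167 = 2232979; 2232979 ≡ 22 (mod 167); 22·38 ≡ 1, so inverse 38.
x ≡ 23·7610357·27 + 88·1628417·114 + 145·1873907·144 + 136·2232979·38 = 71729524673.
71729524673 mod 372907493 = 131286017.

131286017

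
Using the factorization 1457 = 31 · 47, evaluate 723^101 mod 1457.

Mod 31: 723 ≡ 10; by Fermat, exponent reduces to 101 mod 30 = 11; 10^11 ≡ 19 (mod 31).
Mod 47: 723 ≡ 18; by Fermat, exponent reduces to 101 mod 46 = 9; 18^9 ≡ 17 (mod 47).
Combine by CRT: x ≡ 19 (mod 31), x ≡ 17 (mod 47) ⇒ x ≡ 205 (mod 1457).

205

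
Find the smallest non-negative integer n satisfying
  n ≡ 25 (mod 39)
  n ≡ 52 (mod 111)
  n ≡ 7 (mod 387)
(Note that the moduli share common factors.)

gcd(39, 111) = 3 and 3 | (52 − 25), so the pair is consistent; merging gives n ≡ 1273 (mod 1443), where 1443 = lcm(39, 111).
gcd(1443, 387) = 3 and 3 | (7 − 1273), so the pair is consistent; merging gives n ≡ 2716 (mod 186147), where 186147 = lcm(1443, 387).
The solution is unique modulo lcm(39, 111, 387) = 186147.

2716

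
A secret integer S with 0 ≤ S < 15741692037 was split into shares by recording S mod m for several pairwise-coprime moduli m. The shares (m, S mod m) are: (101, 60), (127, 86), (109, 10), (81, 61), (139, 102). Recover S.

From S ≡ 60 (mod 101) write S = 60 + 101t. Substituting into S ≡ 86 (mod 127) gives 101t ≡ 26 (mod 127), and since 101⁻¹ ≡ 83 (mod 127), t ≡ 126. Hence S ≡ 60 + 101·126 = 12786 (mod 12827).
From S ≡ 12786 (mod 12827) write S = 12786 + 12827t. Substituting into S ≡ 10 (mod 109) gives 12827t ≡ 86 (mod 109), and since 74⁻¹ ≡ 28 (mod 109), t ≡ 10. Hence S ≡ 12786 + 12827·10 = 141056 (mod 1398143).
From S ≡ 141056 (mod 1398143) write S = 141056 + 1398143t. Substituting into S ≡ 61 (mod 81) gives 1398143t ≡ 26 (mod 81), and since 2⁻¹ ≡ 41 (mod 81), t ≡ 13. Hence S ≡ 141056 + 1398143·13 = 18316915 (mod 113249583).
From S ≡ 18316915 (mod 113249583) write S = 18316915 + 113249583t. Substituting into S ≡ 102 (mod 139) gives 113249583t ≡ 51 (mod 139), and since 28⁻¹ ≡ 5 (mod 139), t ≡ 116. Hence S ≡ 18316915 + 113249583·116 = 13155268543 (mod 15741692037).

13155268543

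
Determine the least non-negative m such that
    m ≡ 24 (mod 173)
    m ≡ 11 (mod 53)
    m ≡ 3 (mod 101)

846686

The moduli are pairwise coprime; N = 173·53·101 = 926069.
N/173 = 5353; 5353 ≡ 163 (mod 173); 163·121 ≡ 1, so inverse 121.
N/53 = 17473; 17473 ≡ 36 (mod 53); 36·28 ≡ 1, so inverse 28.
N/101 = 9169; 9169 ≡ 79 (mod 101); 79·78 ≡ 1, so inverse 78.
m ≡ 24·5353·121 + 11·17473·28 + 3·9169·78 = 23072342.
23072342 mod 926069 = 846686.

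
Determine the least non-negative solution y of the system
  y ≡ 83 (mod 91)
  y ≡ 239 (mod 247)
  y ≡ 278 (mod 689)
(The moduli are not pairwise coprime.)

76068

gcd(91, 247) = 13 and 13 | (239 − 83), so the pair is consistent; merging gives y ≡ 1721 (mod 1729), where 1729 = lcm(91, 247).
gcd(1729, 689) = 13 and 13 | (278 − 1721), so the pair is consistent; merging gives y ≡ 76068 (mod 91637), where 91637 = lcm(1729, 689).
The solution is unique modulo lcm(91, 247, 689) = 91637.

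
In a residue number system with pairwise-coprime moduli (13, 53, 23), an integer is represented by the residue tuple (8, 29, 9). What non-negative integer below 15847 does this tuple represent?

6495

The moduli are pairwise coprime; N = 13·53·23 = 15847.
N/13 = 1219; 1219 ≡ 10 (mod 13); 10·4 ≡ 1, so inverse 4.
N/53 = 299; 299 ≡ 34 (mod 53); 34·39 ≡ 1, so inverse 39.
N/23 = 689; 689 ≡ 22 (mod 23); 22·22 ≡ 1, so inverse 22.
x ≡ 8·1219·4 + 29·299·39 + 9·689·22 = 513599.
513599 mod 15847 = 6495.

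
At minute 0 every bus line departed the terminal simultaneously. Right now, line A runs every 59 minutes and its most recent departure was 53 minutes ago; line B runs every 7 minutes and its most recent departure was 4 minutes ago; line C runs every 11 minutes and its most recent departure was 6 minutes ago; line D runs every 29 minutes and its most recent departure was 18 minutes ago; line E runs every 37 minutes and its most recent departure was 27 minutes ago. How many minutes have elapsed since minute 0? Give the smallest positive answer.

33919

Combine the congruences pairwise.
From t ≡ 53 (mod 59) write t = 53 + 59s. Substituting into t ≡ 4 (mod 7) gives 59s ≡ 0 (mod 7), and since 3⁻¹ ≡ 5 (mod 7), s ≡ 0. Hence t ≡ 53 + 59·0 = 53 (mod 413).
From t ≡ 53 (mod 413) write t = 53 + 413s. Substituting into t ≡ 6 (mod 11) gives 413s ≡ 8 (mod 11), and since 6⁻¹ ≡ 2 (mod 11), s ≡ 5. Hence t ≡ 53 + 413·5 = 2118 (mod 4543).
From t ≡ 2118 (mod 4543) write t = 2118 + 4543s. Substituting into t ≡ 18 (mod 29) gives 4543s ≡ 17 (mod 29), and since 19⁻¹ ≡ 26 (mod 29), s ≡ 7. Hence t ≡ 2118 + 4543·7 = 33919 (mod 131747).
From t ≡ 33919 (mod 131747) write t = 33919 + 131747s. Substituting into t ≡ 27 (mod 37) gives 131747s ≡ 0 (mod 37), and since 27⁻¹ ≡ 11 (mod 37), s ≡ 0. Hence t ≡ 33919 + 131747·0 = 33919 (mod 4874639).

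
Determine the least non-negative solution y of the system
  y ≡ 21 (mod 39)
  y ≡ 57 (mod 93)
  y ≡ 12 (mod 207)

Combine the congruences pairwise.
gcd(39, 93) = 3 and 3 | (57 − 21), so the pair is consistent; merging gives y ≡ 801 (mod 1209), where 1209 = lcm(39, 93).
gcd(1209, 207) = 3 and 3 | (12 − 801), so the pair is consistent; merging gives y ≡ 60042 (mod 83421), where 83421 = lcm(1209, 207).
The solution is unique modulo lcm(39, 93, 207) = 83421.

60042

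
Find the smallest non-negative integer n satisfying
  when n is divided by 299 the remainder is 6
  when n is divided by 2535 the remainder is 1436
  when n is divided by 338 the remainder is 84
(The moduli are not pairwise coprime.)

92696

gcd(299, 2535) = 13 and 13 | (1436 − 6), so the pair is consistent; merging gives n ≡ 34391 (mod 58305), where 58305 = lcm(299, 2535).
gcd(58305, 338) = 169 and 169 | (84 − 34391), so the pair is consistent; merging gives n ≡ 92696 (mod 116610), where 116610 = lcm(58305, 338).
The solution is unique modulo lcm(299, 2535, 338) = 116610.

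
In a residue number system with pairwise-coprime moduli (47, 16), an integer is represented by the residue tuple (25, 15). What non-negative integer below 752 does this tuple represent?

495

From x ≡ 25 (mod 47) write x = 25 + 47t. Substituting into x ≡ 15 (mod 16) gives 47t ≡ 6 (mod 16), and since 15⁻¹ ≡ 15 (mod 16), t ≡ 10. Hence x ≡ 25 + 47·10 = 495 (mod 752).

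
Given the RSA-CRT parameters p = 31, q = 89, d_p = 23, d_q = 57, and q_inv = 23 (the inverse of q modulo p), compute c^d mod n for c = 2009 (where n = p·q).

m₁ = c^(d_p) mod p: c ≡ 25 (mod 31), and 25^23 mod 31 = 5.
m₂ = c^(d_q) mod q: c ≡ 51 (mod 89), and 51^57 mod 89 = 62.
h = q_inv·(m₁ − m₂) mod p = 23·(5 − 62) mod 31 = 22.
m = m₂ + h·q = 62 + 22·89 = 2020.

2020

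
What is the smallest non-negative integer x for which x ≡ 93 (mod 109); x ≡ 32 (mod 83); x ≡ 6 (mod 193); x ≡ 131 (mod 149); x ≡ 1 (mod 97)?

Combine the congruences pairwise.
From x ≡ 93 (mod 109) write x = 93 + 109t. Substituting into x ≡ 32 (mod 83) gives 109t ≡ 22 (mod 83), and since 26⁻¹ ≡ 16 (mod 83), t ≡ 20. Hence x ≡ 93 + 109·20 = 2273 (mod 9047).
From x ≡ 2273 (mod 9047) write x = 2273 + 9047t. Substituting into x ≡ 6 (mod 193) gives 9047t ≡ 49 (mod 193), and since 169⁻¹ ≡ 8 (mod 193), t ≡ 6. Hence x ≡ 2273 + 9047·6 = 56555 (mod 1746071).
From x ≡ 56555 (mod 1746071) write x = 56555 + 1746071t. Substituting into x ≡ 131 (mod 149) gives 1746071t ≡ 47 (mod 149), and since 89⁻¹ ≡ 72 (mod 149), t ≡ 106. Hence x ≡ 56555 + 1746071·106 = 185140081 (mod 260164579).
From x ≡ 185140081 (mod 260164579) write x = 185140081 + 260164579t. Substituting into x ≡ 1 (mod 97) gives 260164579t ≡ 37 (mod 97), and since 6⁻¹ ≡ 81 (mod 97), t ≡ 87. Hence x ≡ 185140081 + 260164579·87 = 22819458454 (mod 25235964163).

22819458454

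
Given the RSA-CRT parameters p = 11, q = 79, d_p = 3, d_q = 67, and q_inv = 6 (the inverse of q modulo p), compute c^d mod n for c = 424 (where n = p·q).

513

m₁ = c^(d_p) mod p: c ≡ 6 (mod 11), and 6^3 mod 11 = 7.
m₂ = c^(d_q) mod q: c ≡ 29 (mod 79), and 29^67 mod 79 = 39.
h = q_inv·(m₁ − m₂) mod p = 6·(7 − 39) mod 11 = 6.
m = m₂ + h·q = 39 + 6·79 = 513.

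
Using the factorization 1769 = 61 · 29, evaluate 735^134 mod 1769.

874

Mod 61: 735 ≡ 3; by Fermat, exponent reduces to 134 mod 60 = 14; 3^14 ≡ 20 (mod 61).
Mod 29: 735 ≡ 10; by Fermat, exponent reduces to 134 mod 28 = 22; 10^22 ≡ 4 (mod 29).
Combine by CRT: x ≡ 20 (mod 61), x ≡ 4 (mod 29) ⇒ x ≡ 874 (mod 1769).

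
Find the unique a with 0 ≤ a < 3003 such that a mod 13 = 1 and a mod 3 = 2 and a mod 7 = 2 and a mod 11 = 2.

The moduli are pairwise coprime; N = 13·3·7·11 = 3003.
N/13 = 231; 231 ≡ 10 (mod 13); 10·4 ≡ 1, so inverse 4.
N/3 = 1001; 1001 ≡ 2 (mod 3); 2·2 ≡ 1, so inverse 2.
N/7 = 429; 429 ≡ 2 (mod 7); 2·4 ≡ 1, so inverse 4.
N/11 = 273; 273 ≡ 9 (mod 11); 9·5 ≡ 1, so inverse 5.
a ≡ 1·231·4 + 2·1001·2 + 2·429·4 + 2·273·5 = 11090.
11090 mod 3003 = 2081.

2081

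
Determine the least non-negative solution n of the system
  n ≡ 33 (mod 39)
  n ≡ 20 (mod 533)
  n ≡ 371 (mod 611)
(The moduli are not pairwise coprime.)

Combine the congruences pairwise.
gcd(39, 533) = 13 and 13 | (20 − 33), so the pair is consistent; merging gives n ≡ 1086 (mod 1599), where 1599 = lcm(39, 533).
gcd(1599, 611) = 13 and 13 | (371 − 1086), so the pair is consistent; merging gives n ≡ 60249 (mod 75153), where 75153 = lcm(1599, 611).
The solution is unique modulo lcm(39, 533, 611) = 75153.

60249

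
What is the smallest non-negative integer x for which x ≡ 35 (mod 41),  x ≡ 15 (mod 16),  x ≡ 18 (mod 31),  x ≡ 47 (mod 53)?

The moduli are pairwise coprime; N = 41·16·31·53 = 1077808.
N/41 = 26288; 26288 ≡ 7 (mod 41); 7·6 ≡ 1, so inverse 6.
N/16 = 67363; 67363 ≡ 3 (mod 16); 3·11 ≡ 1, so inverse 11.
N/31 = 34768; 34768 ≡ 17 (mod 31); 17·11 ≡ 1, so inverse 11.
N/53 = 20336; 20336 ≡ 37 (mod 53); 37·43 ≡ 1, so inverse 43.
x ≡ 35·26288·6 + 15·67363·11 + 18·34768·11 + 47·20336·43 = 64618495.
64618495 mod 1077808 = 1027823.

1027823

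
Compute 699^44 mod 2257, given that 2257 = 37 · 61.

Mod 37: 699 ≡ 33; by Fermat, exponent reduces to 44 mod 36 = 8; 33^8 ≡ 9 (mod 37).
Mod 61: 699 ≡ 28; 28^44 ≡ 20 (mod 61).
Combine by CRT: x ≡ 9 (mod 37), x ≡ 20 (mod 61) ⇒ x ≡ 2155 (mod 2257).

2155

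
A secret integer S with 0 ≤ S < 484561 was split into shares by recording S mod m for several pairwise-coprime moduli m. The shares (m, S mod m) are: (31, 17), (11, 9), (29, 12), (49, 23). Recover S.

From S ≡ 17 (mod 31) write S = 17 + 31t. Substituting into S ≡ 9 (mod 11) gives 31t ≡ 3 (mod 11), and since 9⁻¹ ≡ 5 (mod 11), t ≡ 4. Hence S ≡ 17 + 31·4 = 141 (mod 341).
From S ≡ 141 (mod 341) write S = 141 + 341t. Substituting into S ≡ 12 (mod 29) gives 341t ≡ 16 (mod 29), and since 22⁻¹ ≡ 4 (mod 29), t ≡ 6. Hence S ≡ 141 + 341·6 = 2187 (mod 9889).
From S ≡ 2187 (mod 9889) write S = 2187 + 9889t. Substituting into S ≡ 23 (mod 49) gives 9889t ≡ 41 (mod 49), and since 40⁻¹ ≡ 38 (mod 49), t ≡ 39. Hence S ≡ 2187 + 9889·39 = 387858 (mod 484561).

387858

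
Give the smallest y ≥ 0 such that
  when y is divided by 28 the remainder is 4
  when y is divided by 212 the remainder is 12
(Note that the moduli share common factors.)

648

Combine the congruences pairwise.
gcd(28, 212) = 4 and 4 | (12 − 4), so the pair is consistent; merging gives y ≡ 648 (mod 1484), where 1484 = lcm(28, 212).
The solution is unique modulo lcm(28, 212) = 1484.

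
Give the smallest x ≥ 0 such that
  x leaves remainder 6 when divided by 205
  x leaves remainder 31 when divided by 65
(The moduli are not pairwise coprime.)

Combine the congruences pairwise.
gcd(205, 65) = 5 and 5 | (31 − 6), so the pair is consistent; merging gives x ≡ 1851 (mod 2665), where 2665 = lcm(205, 65).
The solution is unique modulo lcm(205, 65) = 2665.

1851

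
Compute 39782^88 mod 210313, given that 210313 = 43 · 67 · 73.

10958

Mod 43: 39782 ≡ 7; by Fermat, exponent reduces to 88 mod 42 = 4; 7^4 ≡ 36 (mod 43).
Mod 67: 39782 ≡ 51; by Fermat, exponent reduces to 88 mod 66 = 22; 51^22 ≡ 37 (mod 67).
Mod 73: 39782 ≡ 70; by Fermat, exponent reduces to 88 mod 72 = 16; 70^16 ≡ 8 (mod 73).
Combine by CRT: x ≡ 36 (mod 43), x ≡ 37 (mod 67), x ≡ 8 (mod 73) ⇒ x ≡ 10958 (mod 210313).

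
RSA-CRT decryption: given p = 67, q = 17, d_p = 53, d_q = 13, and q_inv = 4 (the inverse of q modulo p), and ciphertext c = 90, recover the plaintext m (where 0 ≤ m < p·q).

m₁ = c^(d_p) mod p: c ≡ 23 (mod 67), and 23^53 mod 67 = 33.
m₂ = c^(d_q) mod q: c ≡ 5 (mod 17), and 5^13 mod 17 = 3.
h = q_inv·(m₁ − m₂) mod p = 4·(33 − 3) mod 67 = 53.
m = m₂ + h·q = 3 + 53·17 = 904.

904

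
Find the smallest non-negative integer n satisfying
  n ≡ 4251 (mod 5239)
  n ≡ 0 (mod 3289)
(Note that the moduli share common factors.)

72358

gcd(5239, 3289) = 13 and 13 | (0 − 4251), so the pair is consistent; merging gives n ≡ 72358 (mod 1325467), where 1325467 = lcm(5239, 3289).
The solution is unique modulo lcm(5239, 3289) = 1325467.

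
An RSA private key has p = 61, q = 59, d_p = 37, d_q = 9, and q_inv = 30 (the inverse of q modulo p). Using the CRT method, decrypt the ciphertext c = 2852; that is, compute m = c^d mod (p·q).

100

m₁ = c^(d_p) mod p: c ≡ 46 (mod 61), and 46^37 mod 61 = 39.
m₂ = c^(d_q) mod q: c ≡ 20 (mod 59), and 20^9 mod 59 = 41.
h = q_inv·(m₁ − m₂) mod p = 30·(39 − 41) mod 61 = 1.
m = m₂ + h·q = 41 + 1·59 = 100.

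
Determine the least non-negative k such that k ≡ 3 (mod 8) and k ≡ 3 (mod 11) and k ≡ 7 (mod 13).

From k ≡ 3 (mod 8) write k = 3 + 8t. Substituting into k ≡ 3 (mod 11) gives 8t ≡ 0 (mod 11), and since 8⁻¹ ≡ 7 (mod 11), t ≡ 0. Hence k ≡ 3 + 8·0 = 3 (mod 88).
From k ≡ 3 (mod 88) write k = 3 + 88t. Substituting into k ≡ 7 (mod 13) gives 88t ≡ 4 (mod 13), and since 10⁻¹ ≡ 4 (mod 13), t ≡ 3. Hence k ≡ 3 + 88·3 = 267 (mod 1144).

267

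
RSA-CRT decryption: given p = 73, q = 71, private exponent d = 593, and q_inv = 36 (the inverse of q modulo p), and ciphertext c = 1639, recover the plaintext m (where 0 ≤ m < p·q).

d_p = d mod (p−1) = 593 mod 72 = 17; d_q = d mod (q−1) = 33.
m₁ = c^(d_p) mod p: c ≡ 33 (mod 73), and 33^17 mod 73 = 34.
m₂ = c^(d_q) mod q: c ≡ 6 (mod 71), and 6^33 mod 71 = 2.
h = q_inv·(m₁ − m₂) mod p = 36·(34 − 2) mod 73 = 57.
m = m₂ + h·q = 2 + 57·71 = 4049.

4049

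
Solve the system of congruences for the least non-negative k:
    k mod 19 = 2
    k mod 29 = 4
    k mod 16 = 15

Combine the congruences pairwise.
From k ≡ 2 (mod 19) write k = 2 + 19t. Substituting into k ≡ 4 (mod 29) gives 19t ≡ 2 (mod 29), and since 19⁻¹ ≡ 26 (mod 29), t ≡ 23. Hence k ≡ 2 + 19·23 = 439 (mod 551).
From k ≡ 439 (mod 551) write k = 439 + 551t. Substituting into k ≡ 15 (mod 16) gives 551t ≡ 8 (mod 16), and since 7⁻¹ ≡ 7 (mod 16), t ≡ 8. Hence k ≡ 439 + 551·8 = 4847 (mod 8816).

4847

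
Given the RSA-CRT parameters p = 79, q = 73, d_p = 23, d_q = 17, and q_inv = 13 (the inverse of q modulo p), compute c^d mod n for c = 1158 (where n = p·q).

1231

m₁ = c^(d_p) mod p: c ≡ 52 (mod 79), and 52^23 mod 79 = 46.
m₂ = c^(d_q) mod q: c ≡ 63 (mod 73), and 63^17 mod 73 = 63.
h = q_inv·(m₁ − m₂) mod p = 13·(46 − 63) mod 79 = 16.
m = m₂ + h·q = 63 + 16·73 = 1231.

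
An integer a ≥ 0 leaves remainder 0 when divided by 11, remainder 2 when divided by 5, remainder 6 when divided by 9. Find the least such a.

The moduli are pairwise coprime; N = 11·5·9 = 495.
N/11 = 45; 45 ≡ 1 (mod 11), inverse 1.
N/5 = 99; 99 ≡ 4 (mod 5); 4·4 ≡ 1, so inverse 4.
N/9 = 55; 55 ≡ 1 (mod 9), inverse 1.
a ≡ 0·45·1 + 2·99·4 + 6·55·1 = 1122.
1122 mod 495 = 132.

132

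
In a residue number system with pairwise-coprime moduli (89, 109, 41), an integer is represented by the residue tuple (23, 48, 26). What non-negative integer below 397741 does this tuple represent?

235161

The moduli are pairwise coprime; N = 89·109·41 = 397741.
N/89 = 4469; 4469 ≡ 19 (mod 89); 19·75 ≡ 1, so inverse 75.
N/109 = 3649; 3649 ≡ 52 (mod 109); 52·65 ≡ 1, so inverse 65.
N/41 = 9701; 9701 ≡ 25 (mod 41); 25·23 ≡ 1, so inverse 23.
x ≡ 23·4469·75 + 48·3649·65 + 26·9701·23 = 24895103.
24895103 mod 397741 = 235161.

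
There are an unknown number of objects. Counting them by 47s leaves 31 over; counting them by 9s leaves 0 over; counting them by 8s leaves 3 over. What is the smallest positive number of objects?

2475

The moduli are pairwise coprime; M = 47·9·8 = 3384.
M/47 = 72; 72 ≡ 25 (mod 47); 25·32 ≡ 1, so inverse 32.
M/9 = 376; 376 ≡ 7 (mod 9); 7·4 ≡ 1, so inverse 4.
M/8 = 423; 423 ≡ 7 (mod 8); 7·7 ≡ 1, so inverse 7.
N ≡ 31·72·32 + 0·376·4 + 3·423·7 = 80307.
80307 mod 3384 = 2475.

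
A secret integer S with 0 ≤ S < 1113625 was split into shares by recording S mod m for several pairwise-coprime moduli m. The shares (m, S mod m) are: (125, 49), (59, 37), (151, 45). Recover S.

306424

From S ≡ 49 (mod 125) write S = 49 + 125t. Substituting into S ≡ 37 (mod 59) gives 125t ≡ 47 (mod 59), and since 7⁻¹ ≡ 17 (mod 59), t ≡ 32. Hence S ≡ 49 + 125·32 = 4049 (mod 7375).
From S ≡ 4049 (mod 7375) write S = 4049 + 7375t. Substituting into S ≡ 45 (mod 151) gives 7375t ≡ 73 (mod 151), and since 127⁻¹ ≡ 44 (mod 151), t ≡ 41. Hence S ≡ 4049 + 7375·41 = 306424 (mod 1113625).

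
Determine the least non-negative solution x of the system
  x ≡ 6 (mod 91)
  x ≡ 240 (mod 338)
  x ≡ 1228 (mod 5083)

Combine the congruences pairwise.
gcd(91, 338) = 13 and 13 | (240 − 6), so the pair is consistent; merging gives x ≡ 916 (mod 2366), where 2366 = lcm(91, 338).
gcd(2366, 5083) = 13 and 13 | (1228 − 916), so the pair is consistent; merging gives x ≡ 407868 (mod 925106), where 925106 = lcm(2366, 5083).
The solution is unique modulo lcm(91, 338, 5083) = 925106.

407868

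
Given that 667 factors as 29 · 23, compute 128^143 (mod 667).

Mod 29: 128 ≡ 12; by Fermat, exponent reduces to 143 mod 28 = 3; 12^3 ≡ 17 (mod 29).
Mod 23: 128 ≡ 13; by Fermat, exponent reduces to 143 mod 22 = 11; 13^11 ≡ 1 (mod 23).
Combine by CRT: x ≡ 17 (mod 29), x ≡ 1 (mod 23) ⇒ x ≡ 162 (mod 667).

162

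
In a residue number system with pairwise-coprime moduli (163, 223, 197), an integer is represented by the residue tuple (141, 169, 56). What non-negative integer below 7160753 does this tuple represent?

5025920

The moduli are pairwise coprime; N = 163·223·197 = 7160753.
N/163 = 43931; 43931 ≡ 84 (mod 163); 84·33 ≡ 1, so inverse 33.
N/223 = 32111; 32111 ≡ 222 (mod 223); 222·222 ≡ 1, so inverse 222.
N/197 = 36349; 36349 ≡ 101 (mod 197); 101·158 ≡ 1, so inverse 158.
x ≡ 141·43931·33 + 169·32111·222 + 56·36349·158 = 1730767393.
1730767393 mod 7160753 = 5025920.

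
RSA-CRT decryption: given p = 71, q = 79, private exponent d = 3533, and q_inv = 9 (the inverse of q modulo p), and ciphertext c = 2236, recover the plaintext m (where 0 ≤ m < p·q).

2268

d_p = d mod (p−1) = 3533 mod 70 = 33; d_q = d mod (q−1) = 23.
m₁ = c^(d_p) mod p: c ≡ 35 (mod 71), and 35^33 mod 71 = 67.
m₂ = c^(d_q) mod q: c ≡ 24 (mod 79), and 24^23 mod 79 = 56.
h = q_inv·(m₁ − m₂) mod p = 9·(67 − 56) mod 71 = 28.
m = m₂ + h·q = 56 + 28·79 = 2268.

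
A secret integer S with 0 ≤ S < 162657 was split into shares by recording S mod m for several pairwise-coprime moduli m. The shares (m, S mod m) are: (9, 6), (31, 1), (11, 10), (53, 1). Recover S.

134727

From S ≡ 6 (mod 9) write S = 6 + 9t. Substituting into S ≡ 1 (mod 31) gives 9t ≡ 26 (mod 31), and since 9⁻¹ ≡ 7 (mod 31), t ≡ 27. Hence S ≡ 6 + 9·27 = 249 (mod 279).
From S ≡ 249 (mod 279) write S = 249 + 279t. Substituting into S ≡ 10 (mod 11) gives 279t ≡ 3 (mod 11), and since 4⁻¹ ≡ 3 (mod 11), t ≡ 9. Hence S ≡ 249 + 279·9 = 2760 (mod 3069).
From S ≡ 2760 (mod 3069) write S = 2760 + 3069t. Substituting into S ≡ 1 (mod 53) gives 3069t ≡ 50 (mod 53), and since 48⁻¹ ≡ 21 (mod 53), t ≡ 43. Hence S ≡ 2760 + 3069·43 = 134727 (mod 162657).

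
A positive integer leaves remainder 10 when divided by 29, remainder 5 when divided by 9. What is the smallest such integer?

68

From t ≡ 10 (mod 29) write t = 10 + 29s. Substituting into t ≡ 5 (mod 9) gives 29s ≡ 4 (mod 9), and since 2⁻¹ ≡ 5 (mod 9), s ≡ 2. Hence t ≡ 10 + 29·2 = 68 (mod 261).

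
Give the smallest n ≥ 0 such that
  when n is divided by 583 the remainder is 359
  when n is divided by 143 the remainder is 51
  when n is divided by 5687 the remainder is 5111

gcd(583, 143) = 11 and 11 | (51 − 359), so the pair is consistent; merging gives n ≡ 6772 (mod 7579), where 7579 = lcm(583, 143).
gcd(7579, 5687) = 11 and 11 | (5111 − 6772), so the pair is consistent; merging gives n ≡ 3440059 (mod 3918343), where 3918343 = lcm(7579, 5687).
The solution is unique modulo lcm(583, 143, 5687) = 3918343.

3440059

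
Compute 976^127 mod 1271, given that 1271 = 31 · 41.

736

Mod 31: 976 ≡ 15; by Fermat, exponent reduces to 127 mod 30 = 7; 15^7 ≡ 23 (mod 31).
Mod 41: 976 ≡ 33; by Fermat, exponent reduces to 127 mod 40 = 7; 33^7 ≡ 39 (mod 41).
Combine by CRT: x ≡ 23 (mod 31), x ≡ 39 (mod 41) ⇒ x ≡ 736 (mod 1271).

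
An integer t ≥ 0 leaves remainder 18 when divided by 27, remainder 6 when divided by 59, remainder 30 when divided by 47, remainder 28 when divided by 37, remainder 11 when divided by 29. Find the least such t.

64669257

The moduli are pairwise coprime; N = 27·59·47·37·29 = 80336583.
N/27 = 2975429; 2975429 ≡ 2 (mod 27); 2·14 ≡ 1, so inverse 14.
N/59 = 1361637; 1361637 ≡ 35 (mod 59); 35·27 ≡ 1, so inverse 27.
N/47 = 1709289; 1709289 ≡ 40 (mod 47); 40·20 ≡ 1, so inverse 20.
N/37 = 2171259; 2171259 ≡ 25 (mod 37); 25·3 ≡ 1, so inverse 3.
N/29 = 2770227; 2770227 ≡ 2 (mod 29); 2·15 ≡ 1, so inverse 15.
t ≡ 18·2975429·14 + 6·1361637·27 + 30·1709289·20 + 28·2171259·3 + 11·2770227·15 = 2635439913.
2635439913 mod 80336583 = 64669257.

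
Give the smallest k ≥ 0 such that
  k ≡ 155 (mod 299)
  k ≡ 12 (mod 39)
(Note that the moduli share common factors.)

gcd(299, 39) = 13 and 13 | (12 − 155), so the pair is consistent; merging gives k ≡ 753 (mod 897), where 897 = lcm(299, 39).
The solution is unique modulo lcm(299, 39) = 897.

753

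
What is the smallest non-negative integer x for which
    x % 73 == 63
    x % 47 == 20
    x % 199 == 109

217019

The moduli are pairwise coprime; N = 73·47·199 = 682769.
N/73 = 9353; 9353 ≡ 9 (mod 73); 9·65 ≡ 1, so inverse 65.
N/47 = 14527; 14527 ≡ 4 (mod 47); 4·12 ≡ 1, so inverse 12.
N/199 = 3431; 3431 ≡ 48 (mod 199); 48·170 ≡ 1, so inverse 170.
x ≡ 63·9353·65 + 20·14527·12 + 109·3431·170 = 105363445.
105363445 mod 682769 = 217019.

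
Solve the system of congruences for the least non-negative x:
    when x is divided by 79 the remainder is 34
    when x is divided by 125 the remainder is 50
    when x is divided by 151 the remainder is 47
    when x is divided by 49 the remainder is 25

Combine the congruences pairwise.
From x ≡ 34 (mod 79) write x = 34 + 79t. Substituting into x ≡ 50 (mod 125) gives 79t ≡ 16 (mod 125), and since 79⁻¹ ≡ 19 (mod 125), t ≡ 54. Hence x ≡ 34 + 79·54 = 4300 (mod 9875).
From x ≡ 4300 (mod 9875) write x = 4300 + 9875t. Substituting into x ≡ 47 (mod 151) gives 9875t ≡ 126 (mod 151), and since 60⁻¹ ≡ 73 (mod 151), t ≡ 138. Hence x ≡ 4300 + 9875·138 = 1367050 (mod 1491125).
From x ≡ 1367050 (mod 1491125) write x = 1367050 + 1491125t. Substituting into x ≡ 25 (mod 49) gives 1491125t ≡ 26 (mod 49), and since 6⁻¹ ≡ 41 (mod 49), t ≡ 37. Hence x ≡ 1367050 + 1491125·37 = 56538675 (mod 73065125).

56538675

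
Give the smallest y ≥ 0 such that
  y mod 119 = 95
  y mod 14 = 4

214

gcd(119, 14) = 7 and 7 | (4 − 95), so the pair is consistent; merging gives y ≡ 214 (mod 238), where 238 = lcm(119, 14).
The solution is unique modulo lcm(119, 14) = 238.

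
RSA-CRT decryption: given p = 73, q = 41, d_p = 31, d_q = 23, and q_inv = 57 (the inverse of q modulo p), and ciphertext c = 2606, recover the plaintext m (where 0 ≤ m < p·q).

m₁ = c^(d_p) mod p: c ≡ 51 (mod 73), and 51^31 mod 73 = 63.
m₂ = c^(d_q) mod q: c ≡ 23 (mod 41), and 23^23 mod 41 = 31.
h = q_inv·(m₁ − m₂) mod p = 57·(63 − 31) mod 73 = 72.
m = m₂ + h·q = 31 + 72·41 = 2983.

2983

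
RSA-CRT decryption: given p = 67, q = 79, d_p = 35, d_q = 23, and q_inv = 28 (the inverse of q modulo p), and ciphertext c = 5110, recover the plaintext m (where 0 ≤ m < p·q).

m₁ = c^(d_p) mod p: c ≡ 18 (mod 67), and 18^35 mod 67 = 11.
m₂ = c^(d_q) mod q: c ≡ 54 (mod 79), and 54^23 mod 79 = 6.
h = q_inv·(m₁ − m₂) mod p = 28·(11 − 6) mod 67 = 6.
m = m₂ + h·q = 6 + 6·79 = 480.

480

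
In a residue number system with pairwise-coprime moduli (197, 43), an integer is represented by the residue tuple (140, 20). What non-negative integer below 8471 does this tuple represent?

Combine the congruences pairwise.
From x ≡ 140 (mod 197) write x = 140 + 197t. Substituting into x ≡ 20 (mod 43) gives 197t ≡ 9 (mod 43), and since 25⁻¹ ≡ 31 (mod 43), t ≡ 21. Hence x ≡ 140 + 197·21 = 4277 (mod 8471).

4277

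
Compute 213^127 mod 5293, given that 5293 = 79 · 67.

3294

Mod 79: 213 ≡ 55; by Fermat, exponent reduces to 127 mod 78 = 49; 55^49 ≡ 55 (mod 79).
Mod 67: 213 ≡ 12; by Fermat, exponent reduces to 127 mod 66 = 61; 12^61 ≡ 11 (mod 67).
Combine by CRT: x ≡ 55 (mod 79), x ≡ 11 (mod 67) ⇒ x ≡ 3294 (mod 5293).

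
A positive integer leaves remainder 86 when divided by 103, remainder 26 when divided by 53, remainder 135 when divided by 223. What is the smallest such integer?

548046

The moduli are pairwise coprime; N = 103·53·223 = 1217357.
N/103 = 11819; 11819 ≡ 77 (mod 103); 77·99 ≡ 1, so inverse 99.
N/53 = 22969; 22969 ≡ 20 (mod 53); 20·8 ≡ 1, so inverse 8.
N/223 = 5459; 5459 ≡ 107 (mod 223); 107·198 ≡ 1, so inverse 198.
t ≡ 86·11819·99 + 26·22969·8 + 135·5459·198 = 251323588.
251323588 mod 1217357 = 548046.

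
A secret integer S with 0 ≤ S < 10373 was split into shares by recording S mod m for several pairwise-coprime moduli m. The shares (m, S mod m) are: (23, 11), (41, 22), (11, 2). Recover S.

9165

The moduli are pairwise coprime; N = 23·41·11 = 10373.
N/23 = 451; 451 ≡ 14 (mod 23); 14·5 ≡ 1, so inverse 5.
N/41 = 253; 253 ≡ 7 (mod 41); 7·6 ≡ 1, so inverse 6.
N/11 = 943; 943 ≡ 8 (mod 11); 8·7 ≡ 1, so inverse 7.
S ≡ 11·451·5 + 22·253·6 + 2·943·7 = 71403.
71403 mod 10373 = 9165.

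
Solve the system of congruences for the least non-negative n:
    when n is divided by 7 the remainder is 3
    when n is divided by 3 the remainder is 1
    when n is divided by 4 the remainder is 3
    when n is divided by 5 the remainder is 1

The moduli are pairwise coprime; M = 7·3·4·5 = 420.
M/7 = 60; 60 ≡ 4 (mod 7); 4·2 ≡ 1, so inverse 2.
M/3 = 140; 140 ≡ 2 (mod 3); 2·2 ≡ 1, so inverse 2.
M/4 = 105; 105 ≡ 1 (mod 4), inverse 1.
M/5 = 84; 84 ≡ 4 (mod 5); 4·4 ≡ 1, so inverse 4.
n ≡ 3·60·2 + 1·140·2 + 3·105·1 + 1·84·4 = 1291.
1291 mod 420 = 31.

31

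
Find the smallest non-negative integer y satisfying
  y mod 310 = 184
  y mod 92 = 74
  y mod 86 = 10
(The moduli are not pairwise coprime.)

531834

gcd(310, 92) = 2 and 2 | (74 − 184), so the pair is consistent; merging gives y ≡ 4214 (mod 14260), where 14260 = lcm(310, 92).
gcd(14260, 86) = 2 and 2 | (10 − 4214), so the pair is consistent; merging gives y ≡ 531834 (mod 613180), where 613180 = lcm(14260, 86).
The solution is unique modulo lcm(310, 92, 86) = 613180.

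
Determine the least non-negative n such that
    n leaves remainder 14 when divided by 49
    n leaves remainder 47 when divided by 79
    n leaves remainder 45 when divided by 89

Combine the congruences pairwise.
From n ≡ 14 (mod 49) write n = 14 + 49t. Substituting into n ≡ 47 (mod 79) gives 49t ≡ 33 (mod 79), and since 49⁻¹ ≡ 50 (mod 79), t ≡ 70. Hence n ≡ 14 + 49·70 = 3444 (mod 3871).
From n ≡ 3444 (mod 3871) write n = 3444 + 3871t. Substituting into n ≡ 45 (mod 89) gives 3871t ≡ 72 (mod 89), and since 44⁻¹ ≡ 87 (mod 89), t ≡ 34. Hence n ≡ 3444 + 3871·34 = 135058 (mod 344519).

135058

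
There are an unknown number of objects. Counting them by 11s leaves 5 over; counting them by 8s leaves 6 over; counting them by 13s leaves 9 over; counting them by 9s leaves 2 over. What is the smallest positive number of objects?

2414

The moduli are pairwise coprime; M = 11·8·13·9 = 10296.
M/11 = 936; 936 ≡ 1 (mod 11), inverse 1.
M/8 = 1287; 1287 ≡ 7 (mod 8); 7·7 ≡ 1, so inverse 7.
M/13 = 792; 792 ≡ 12 (mod 13); 12·12 ≡ 1, so inverse 12.
M/9 = 1144; 1144 ≡ 1 (mod 9), inverse 1.
N ≡ 5·936·1 + 6·1287·7 + 9·792·12 + 2·1144·1 = 146558.
146558 mod 10296 = 2414.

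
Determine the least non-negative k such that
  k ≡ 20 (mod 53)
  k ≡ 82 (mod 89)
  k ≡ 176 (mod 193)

595581

From k ≡ 20 (mod 53) write k = 20 + 53t. Substituting into k ≡ 82 (mod 89) gives 53t ≡ 62 (mod 89), and since 53⁻¹ ≡ 42 (mod 89), t ≡ 23. Hence k ≡ 20 + 53·23 = 1239 (mod 4717).
From k ≡ 1239 (mod 4717) write k = 1239 + 4717t. Substituting into k ≡ 176 (mod 193) gives 4717t ≡ 95 (mod 193), and since 85⁻¹ ≡ 109 (mod 193), t ≡ 126. Hence k ≡ 1239 + 4717·126 = 595581 (mod 910381).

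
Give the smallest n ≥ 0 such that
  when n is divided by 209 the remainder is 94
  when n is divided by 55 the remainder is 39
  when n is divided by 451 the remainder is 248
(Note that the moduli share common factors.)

Combine the congruences pairwise.
gcd(209, 55) = 11 and 11 | (39 − 94), so the pair is consistent; merging gives n ≡ 94 (mod 1045), where 1045 = lcm(209, 55).
gcd(1045, 451) = 11 and 11 | (248 − 94), so the pair is consistent; merging gives n ≡ 20994 (mod 42845), where 42845 = lcm(1045, 451).
The solution is unique modulo lcm(209, 55, 451) = 42845.

20994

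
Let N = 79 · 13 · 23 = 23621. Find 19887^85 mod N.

Mod 79: 19887 ≡ 58; by Fermat, exponent reduces to 85 mod 78 = 7; 58^7 ≡ 69 (mod 79).
Mod 13: 19887 ≡ 10; by Fermat, exponent reduces to 85 mod 12 = 1; 10^1 ≡ 10 (mod 13).
Mod 23: 19887 ≡ 15; by Fermat, exponent reduces to 85 mod 22 = 19; 15^19 ≡ 19 (mod 23).
Combine by CRT: x ≡ 69 (mod 79), x ≡ 10 (mod 13), x ≡ 19 (mod 23) ⇒ x ≡ 8759 (mod 23621).

8759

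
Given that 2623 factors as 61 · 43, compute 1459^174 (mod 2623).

2535

Mod 61: 1459 ≡ 56; by Fermat, exponent reduces to 174 mod 60 = 54; 56^54 ≡ 34 (mod 61).
Mod 43: 1459 ≡ 40; by Fermat, exponent reduces to 174 mod 42 = 6; 40^6 ≡ 41 (mod 43).
Combine by CRT: x ≡ 34 (mod 61), x ≡ 41 (mod 43) ⇒ x ≡ 2535 (mod 2623).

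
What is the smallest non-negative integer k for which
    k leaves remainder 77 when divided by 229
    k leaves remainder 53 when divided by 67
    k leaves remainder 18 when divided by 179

2189546

The moduli are pairwise coprime; N = 229·67·179 = 2746397.
N/229 = 11993; 11993 ≡ 85 (mod 229); 85·97 ≡ 1, so inverse 97.
N/67 = 40991; 40991 ≡ 54 (mod 67); 54·36 ≡ 1, so inverse 36.
N/179 = 15343; 15343 ≡ 128 (mod 179); 128·7 ≡ 1, so inverse 7.
k ≡ 77·11993·97 + 53·40991·36 + 18·15343·7 = 169719763.
169719763 mod 2746397 = 2189546.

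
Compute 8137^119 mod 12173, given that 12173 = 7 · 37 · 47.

Mod 7: 8137 ≡ 3; by Fermat, exponent reduces to 119 mod 6 = 5; 3^5 ≡ 5 (mod 7).
Mod 37: 8137 ≡ 34; by Fermat, exponent reduces to 119 mod 36 = 11; 34^11 ≡ 9 (mod 37).
Mod 47: 8137 ≡ 6; by Fermat, exponent reduces to 119 mod 46 = 27; 6^27 ≡ 27 (mod 47).
Combine by CRT: x ≡ 5 (mod 7), x ≡ 9 (mod 37), x ≡ 27 (mod 47) ⇒ x ≡ 11072 (mod 12173).

11072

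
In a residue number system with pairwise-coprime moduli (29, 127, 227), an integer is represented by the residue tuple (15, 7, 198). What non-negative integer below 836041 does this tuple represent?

730003

Combine the congruences pairwise.
From x ≡ 15 (mod 29) write x = 15 + 29t. Substituting into x ≡ 7 (mod 127) gives 29t ≡ 119 (mod 127), and since 29⁻¹ ≡ 92 (mod 127), t ≡ 26. Hence x ≡ 15 + 29·26 = 769 (mod 3683).
From x ≡ 769 (mod 3683) write x = 769 + 3683t. Substituting into x ≡ 198 (mod 227) gives 3683t ≡ 110 (mod 227), and since 51⁻¹ ≡ 138 (mod 227), t ≡ 198. Hence x ≡ 769 + 3683·198 = 730003 (mod 836041).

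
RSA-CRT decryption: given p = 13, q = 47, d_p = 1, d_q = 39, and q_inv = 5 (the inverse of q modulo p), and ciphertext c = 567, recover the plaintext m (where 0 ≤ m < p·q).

502

m₁ = c^(d_p) mod p: c ≡ 8 (mod 13), and 8^1 mod 13 = 8.
m₂ = c^(d_q) mod q: c ≡ 3 (mod 47), and 3^39 mod 47 = 32.
h = q_inv·(m₁ − m₂) mod p = 5·(8 − 32) mod 13 = 10.
m = m₂ + h·q = 32 + 10·47 = 502.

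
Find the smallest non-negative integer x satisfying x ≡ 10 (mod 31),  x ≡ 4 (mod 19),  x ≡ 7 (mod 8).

3823

Combine the congruences pairwise.
From x ≡ 10 (mod 31) write x = 10 + 31t. Substituting into x ≡ 4 (mod 19) gives 31t ≡ 13 (mod 19), and since 12⁻¹ ≡ 8 (mod 19), t ≡ 9. Hence x ≡ 10 + 31·9 = 289 (mod 589).
From x ≡ 289 (mod 589) write x = 289 + 589t. Substituting into x ≡ 7 (mod 8) gives 589t ≡ 6 (mod 8), and since 5⁻¹ ≡ 5 (mod 8), t ≡ 6. Hence x ≡ 289 + 589·6 = 3823 (mod 4712).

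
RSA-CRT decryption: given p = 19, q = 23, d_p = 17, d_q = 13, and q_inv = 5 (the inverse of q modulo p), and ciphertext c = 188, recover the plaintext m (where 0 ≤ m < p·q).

85

m₁ = c^(d_p) mod p: c ≡ 17 (mod 19), and 17^17 mod 19 = 9.
m₂ = c^(d_q) mod q: c ≡ 4 (mod 23), and 4^13 mod 23 = 16.
h = q_inv·(m₁ − m₂) mod p = 5·(9 − 16) mod 19 = 3.
m = m₂ + h·q = 16 + 3·23 = 85.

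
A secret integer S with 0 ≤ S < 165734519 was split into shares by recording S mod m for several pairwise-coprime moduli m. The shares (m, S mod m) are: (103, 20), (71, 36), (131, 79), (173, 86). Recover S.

31361872

The moduli are pairwise coprime; N = 103·71·131·173 = 165734519.
N/103 = 1609073; 1609073 ≡ 7 (mod 103); 7·59 ≡ 1, so inverse 59.
N/71 = 2334289; 2334289 ≡ 22 (mod 71); 22·42 ≡ 1, so inverse 42.
N/131 = 1265149; 1265149 ≡ 82 (mod 131); 82·8 ≡ 1, so inverse 8.
N/173 = 958003; 958003 ≡ 102 (mod 173); 102·134 ≡ 1, so inverse 134.
S ≡ 20·1609073·59 + 36·2334289·42 + 79·1265149·8 + 86·958003·134 = 17267751848.
17267751848 mod 165734519 = 31361872.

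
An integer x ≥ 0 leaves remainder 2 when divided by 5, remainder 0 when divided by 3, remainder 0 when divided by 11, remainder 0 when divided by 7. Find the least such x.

462

The moduli are pairwise coprime; N = 5·3·11·7 = 1155.
N/5 = 231; 231 ≡ 1 (mod 5), inverse 1.
N/3 = 385; 385 ≡ 1 (mod 3), inverse 1.
N/11 = 105; 105 ≡ 6 (mod 11); 6·2 ≡ 1, so inverse 2.
N/7 = 165; 165 ≡ 4 (mod 7); 4·2 ≡ 1, so inverse 2.
x ≡ 2·231·1 + 0·385·1 + 0·105·2 + 0·165·2 = 462.
462 mod 1155 = 462.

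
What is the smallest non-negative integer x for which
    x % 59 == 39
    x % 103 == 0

2163

Combine the congruences pairwise.
From x ≡ 39 (mod 59) write x = 39 + 59t. Substituting into x ≡ 0 (mod 103) gives 59t ≡ 64 (mod 103), and since 59⁻¹ ≡ 7 (mod 103), t ≡ 36. Hence x ≡ 39 + 59·36 = 2163 (mod 6077).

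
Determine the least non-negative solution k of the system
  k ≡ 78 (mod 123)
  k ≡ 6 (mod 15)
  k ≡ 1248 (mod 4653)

587526

gcd(123, 15) = 3 and 3 | (6 − 78), so the pair is consistent; merging gives k ≡ 201 (mod 615), where 615 = lcm(123, 15).
gcd(615, 4653) = 3 and 3 | (1248 − 201), so the pair is consistent; merging gives k ≡ 587526 (mod 953865), where 953865 = lcm(615, 4653).
The solution is unique modulo lcm(123, 15, 4653) = 953865.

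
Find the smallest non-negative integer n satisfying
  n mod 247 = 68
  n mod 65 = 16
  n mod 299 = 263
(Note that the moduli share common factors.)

23286

gcd(247, 65) = 13 and 13 | (16 − 68), so the pair is consistent; merging gives n ≡ 1056 (mod 1235), where 1235 = lcm(247, 65).
gcd(1235, 299) = 13 and 13 | (263 − 1056), so the pair is consistent; merging gives n ≡ 23286 (mod 28405), where 28405 = lcm(1235, 299).
The solution is unique modulo lcm(247, 65, 299) = 28405.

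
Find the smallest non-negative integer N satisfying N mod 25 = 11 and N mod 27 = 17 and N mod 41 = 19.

The moduli are pairwise coprime; M = 25·27·41 = 27675.
M/25 = 1107; 1107 ≡ 7 (mod 25); 7·18 ≡ 1, so inverse 18.
M/27 = 1025; 1025 ≡ 26 (mod 27); 26·26 ≡ 1, so inverse 26.
M/41 = 675; 675 ≡ 19 (mod 41); 19·13 ≡ 1, so inverse 13.
N ≡ 11·1107·18 + 17·1025·26 + 19·675·13 = 838961.
838961 mod 27675 = 8711.

8711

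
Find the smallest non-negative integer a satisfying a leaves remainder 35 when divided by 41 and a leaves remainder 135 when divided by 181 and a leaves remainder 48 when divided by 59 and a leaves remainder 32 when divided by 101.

8766327

Combine the congruences pairwise.
From a ≡ 35 (mod 41) write a = 35 + 41t. Substituting into a ≡ 135 (mod 181) gives 41t ≡ 100 (mod 181), and since 41⁻¹ ≡ 53 (mod 181), t ≡ 51. Hence a ≡ 35 + 41·51 = 2126 (mod 7421).
From a ≡ 2126 (mod 7421) write a = 2126 + 7421t. Substituting into a ≡ 48 (mod 59) gives 7421t ≡ 46 (mod 59), and since 46⁻¹ ≡ 9 (mod 59), t ≡ 1. Hence a ≡ 2126 + 7421·1 = 9547 (mod 437839).
From a ≡ 9547 (mod 437839) write a = 9547 + 437839t. Substituting into a ≡ 32 (mod 101) gives 437839t ≡ 80 (mod 101), and since 4⁻¹ ≡ 76 (mod 101), t ≡ 20. Hence a ≡ 9547 + 437839·20 = 8766327 (mod 44221739).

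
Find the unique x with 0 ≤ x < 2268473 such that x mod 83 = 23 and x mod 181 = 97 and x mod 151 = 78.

The moduli are pairwise coprime; N = 83·181·151 = 2268473.
N/83 = 27331; 27331 ≡ 24 (mod 83); 24·45 ≡ 1, so inverse 45.
N/181 = 12533; 12533 ≡ 44 (mod 181); 44·144 ≡ 1, so inverse 144.
N/151 = 15023; 15023 ≡ 74 (mod 151); 74·100 ≡ 1, so inverse 100.
x ≡ 23·27331·45 + 97·12533·144 + 78·15023·100 = 320527929.
320527929 mod 2268473 = 673236.

673236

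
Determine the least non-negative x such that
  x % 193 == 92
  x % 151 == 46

Combine the congruences pairwise.
From x ≡ 92 (mod 193) write x = 92 + 193t. Substituting into x ≡ 46 (mod 151) gives 193t ≡ 105 (mod 151), and since 42⁻¹ ≡ 18 (mod 151), t ≡ 78. Hence x ≡ 92 + 193·78 = 15146 (mod 29143).

15146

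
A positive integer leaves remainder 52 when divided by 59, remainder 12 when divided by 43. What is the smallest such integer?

1173

From m ≡ 52 (mod 59) write m = 52 + 59t. Substituting into m ≡ 12 (mod 43) gives 59t ≡ 3 (mod 43), and since 16⁻¹ ≡ 35 (mod 43), t ≡ 19. Hence m ≡ 52 + 59·19 = 1173 (mod 2537).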